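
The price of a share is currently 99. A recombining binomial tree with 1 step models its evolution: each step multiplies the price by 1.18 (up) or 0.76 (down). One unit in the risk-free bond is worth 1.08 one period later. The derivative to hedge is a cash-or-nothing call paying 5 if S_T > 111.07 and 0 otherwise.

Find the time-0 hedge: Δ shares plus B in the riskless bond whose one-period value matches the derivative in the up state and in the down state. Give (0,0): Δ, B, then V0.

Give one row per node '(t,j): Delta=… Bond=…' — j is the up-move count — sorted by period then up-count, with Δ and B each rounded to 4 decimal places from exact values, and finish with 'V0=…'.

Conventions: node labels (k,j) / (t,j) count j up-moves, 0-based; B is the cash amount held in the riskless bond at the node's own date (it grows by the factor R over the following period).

(0,0): Delta=0.1203 Bond=-8.3774
V0=3.5273

Since d<R<u, set p* = (R−d)/(u−d) = 0.7619; price each node as the discounted p*-expectation of its children.
Expiry values: V(1,0)=0.0000, V(1,1)=5.0000
  t=0,j=0: stock 99.0000 → up 116.8200 (V=5.0000), down 75.2400 (V=0.0000). Price 3.5273; hedge Δ=0.1203, bond B=-8.3774.
Verification: the root portfolio costs Δ(0,0)·S0 + B(0,0) = 3.5273, matching V0.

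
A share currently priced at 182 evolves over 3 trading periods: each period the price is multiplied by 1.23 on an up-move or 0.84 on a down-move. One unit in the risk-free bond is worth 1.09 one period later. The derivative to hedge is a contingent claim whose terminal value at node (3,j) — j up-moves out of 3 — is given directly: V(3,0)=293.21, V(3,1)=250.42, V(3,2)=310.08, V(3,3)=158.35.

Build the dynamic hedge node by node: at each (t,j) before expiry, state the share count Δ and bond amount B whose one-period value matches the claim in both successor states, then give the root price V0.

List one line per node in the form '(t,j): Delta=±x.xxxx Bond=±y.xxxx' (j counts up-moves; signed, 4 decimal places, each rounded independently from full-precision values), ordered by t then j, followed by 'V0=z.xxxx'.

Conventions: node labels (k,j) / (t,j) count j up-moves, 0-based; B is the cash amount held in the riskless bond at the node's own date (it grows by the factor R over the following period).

Under the risk-neutral measure, an up-move has probability p* = (R−d)/(u−d) = 0.6410 and values discount at R = 1.09.
Expiry values: V(3,0)=293.2100, V(3,1)=250.4200, V(3,2)=310.0800, V(3,3)=158.3500
  t=2,j=0: stock 128.4192 → up 157.9556 (V=250.4200), down 107.8721 (V=293.2100). Price 243.8353; hedge Δ=-0.8544, bond B=353.5533.
  t=2,j=1: stock 188.0424 → up 231.2922 (V=310.0800), down 157.9556 (V=250.4200). Price 264.8290; hedge Δ=0.8135, bond B=111.8546.
  t=2,j=2: stock 275.3478 → up 338.6778 (V=158.3500), down 231.2922 (V=310.0800). Price 195.2451; hedge Δ=-1.4129, bond B=584.2964.
  t=1,j=0: stock 152.8800 → up 188.0424 (V=264.8290), down 128.4192 (V=243.8353). Price 236.0484; hedge Δ=0.3521, bond B=182.2186.
  t=1,j=1: stock 223.8600 → up 275.3478 (V=195.2451), down 188.0424 (V=264.8290). Price 202.0403; hedge Δ=-0.7970, bond B=380.4605.
  t=0,j=0: stock 182.0000 → up 223.8600 (V=202.0403), down 152.8800 (V=236.0484). Price 196.5581; hedge Δ=-0.4791, bond B=283.7585.
As a check, the time-0 holding Δ(0,0)·S0 + B(0,0) comes to 196.5581 — exactly V0.

(0,0): Delta=-0.4791 Bond=283.7585
(1,0): Delta=0.3521 Bond=182.2186
(1,1): Delta=-0.7970 Bond=380.4605
(2,0): Delta=-0.8544 Bond=353.5533
(2,1): Delta=0.8135 Bond=111.8546
(2,2): Delta=-1.4129 Bond=584.2964
V0=196.5581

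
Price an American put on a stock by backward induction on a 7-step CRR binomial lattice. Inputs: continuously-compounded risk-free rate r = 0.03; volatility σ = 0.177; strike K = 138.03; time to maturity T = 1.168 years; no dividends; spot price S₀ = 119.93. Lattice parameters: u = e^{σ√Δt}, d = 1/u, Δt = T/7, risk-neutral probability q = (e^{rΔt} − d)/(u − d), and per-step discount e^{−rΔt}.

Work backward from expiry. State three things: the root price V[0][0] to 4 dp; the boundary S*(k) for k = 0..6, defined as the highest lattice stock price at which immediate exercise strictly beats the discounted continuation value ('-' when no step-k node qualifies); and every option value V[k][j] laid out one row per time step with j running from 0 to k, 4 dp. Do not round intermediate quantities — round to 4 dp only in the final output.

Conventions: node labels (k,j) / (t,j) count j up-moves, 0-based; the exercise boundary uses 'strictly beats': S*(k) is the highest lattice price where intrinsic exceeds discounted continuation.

price = 19.4369
boundary = - 111.5650 103.7834 111.5650 103.7834 111.5650 119.9300
tree:
19.4369
26.4650 13.0494
34.2466 18.9475 7.6572
41.4855 26.4650 12.0974 3.5768
48.2194 34.2466 18.3616 6.3534 1.0134
54.4836 41.4855 26.4650 10.9575 2.1070 0.0000
60.3109 48.2194 34.2466 18.1000 4.3806 0.0000 0.0000
65.7318 54.4836 41.4855 26.4650 9.1078 0.0000 0.0000 0.0000

Δt=0.16686, u=1.07498, d=0.93025, q=0.51661, disc=e^(-rΔt)=0.99501
k=7 terminal: V=max(K-S,0) → 65.7318 54.4836 41.4855 26.4650 9.1078 0.0000 0.0000 0.0000
k=6: j=0 S=77.7191 intr=60.3109 cont=59.6217 V=60.3109[EX]; j=1 S=89.8106 intr=48.2194 cont=47.5302 V=48.2194[EX]; j=2 S=103.7834 intr=34.2466 cont=33.5574 V=34.2466[EX]; j=3 S=119.9300 intr=18.1000 cont=17.4108 V=18.1000[EX]; j=4 S=138.5887 intr=0.0000 cont=4.3806 V=4.3806[hold]; j=5 S=160.1504 intr=0.0000 cont=0.0000 V=0.0000[hold]; j=6 S=185.0666 intr=0.0000 cont=0.0000 V=0.0000[hold]  S*(6)=119.9300
k=5: j=0 S=83.5464 intr=54.4836 cont=53.7944 V=54.4836[EX]; j=1 S=96.5445 intr=41.4855 cont=40.7962 V=41.4855[EX]; j=2 S=111.5650 intr=26.4650 cont=25.7758 V=26.4650[EX]; j=3 S=128.9222 intr=9.1078 cont=10.9575 V=10.9575[hold]; j=4 S=148.9800 intr=0.0000 cont=2.1070 V=2.1070[hold]; j=5 S=172.1583 intr=0.0000 cont=0.0000 V=0.0000[hold]  S*(5)=111.5650
k=4: j=0 S=89.8106 intr=48.2194 cont=47.5302 V=48.2194[EX]; j=1 S=103.7834 intr=34.2466 cont=33.5574 V=34.2466[EX]; j=2 S=119.9300 intr=18.1000 cont=18.3616 V=18.3616[hold]; j=3 S=138.5887 intr=0.0000 cont=6.3534 V=6.3534[hold]; j=4 S=160.1504 intr=0.0000 cont=1.0134 V=1.0134[hold]  S*(4)=103.7834
k=3: j=0 S=96.5445 intr=41.4855 cont=40.7962 V=41.4855[EX]; j=1 S=111.5650 intr=26.4650 cont=25.9103 V=26.4650[EX]; j=2 S=128.9222 intr=9.1078 cont=12.0974 V=12.0974[hold]; j=3 S=148.9800 intr=0.0000 cont=3.5768 V=3.5768[hold]  S*(3)=111.5650
k=2: j=0 S=103.7834 intr=34.2466 cont=33.5574 V=34.2466[EX]; j=1 S=119.9300 intr=18.1000 cont=18.9475 V=18.9475[hold]; j=2 S=138.5887 intr=0.0000 cont=7.6572 V=7.6572[hold]  S*(2)=103.7834
k=1: j=0 S=111.5650 intr=26.4650 cont=26.2115 V=26.4650[EX]; j=1 S=128.9222 intr=9.1078 cont=13.0494 V=13.0494[hold]  S*(1)=111.5650
k=0: j=0 S=119.9300 intr=18.1000 cont=19.4369 V=19.4369[hold]  S*(0)=-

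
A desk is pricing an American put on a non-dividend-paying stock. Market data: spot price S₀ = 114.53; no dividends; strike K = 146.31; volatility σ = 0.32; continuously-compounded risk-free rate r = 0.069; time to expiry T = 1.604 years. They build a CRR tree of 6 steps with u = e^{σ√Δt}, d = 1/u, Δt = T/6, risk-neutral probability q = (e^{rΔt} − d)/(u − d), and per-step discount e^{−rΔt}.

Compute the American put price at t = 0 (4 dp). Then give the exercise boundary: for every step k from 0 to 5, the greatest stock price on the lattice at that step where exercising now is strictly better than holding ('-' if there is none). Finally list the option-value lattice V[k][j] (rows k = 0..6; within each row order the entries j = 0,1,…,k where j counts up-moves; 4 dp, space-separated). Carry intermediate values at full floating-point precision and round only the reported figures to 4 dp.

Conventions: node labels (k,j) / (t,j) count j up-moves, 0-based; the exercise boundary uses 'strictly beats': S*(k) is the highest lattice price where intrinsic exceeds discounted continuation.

price = 34.1213
boundary = - 97.0652 82.2637 97.0652 114.5300 97.0652
tree:
34.1213
49.2448 21.0978
64.0463 32.9523 10.6852
76.5908 49.2448 18.7845 3.4360
87.2224 64.0463 31.7800 7.2125 0.0000
96.2327 76.5908 49.2448 15.1398 0.0000 0.0000
103.8690 87.2224 64.0463 31.7800 0.0000 0.0000 0.0000

params: Δt=0.26733 u=1.17993 d=0.84751 q=0.51474 e^(-rΔt)=0.98172
t_6 payoffs: 103.8690 87.2224 64.0463 31.7800 0.0000 0.0000 0.0000
t_5: node(5,0) S=50.0773 payoff=96.2327 vs cont=93.5586 → 96.2327 [stop]  node(5,1) S=69.7192 payoff=76.5908 vs cont=73.9167 → 76.5908 [stop]  node(5,2) S=97.0652 payoff=49.2448 vs cont=46.5707 → 49.2448 [stop]  node(5,3) S=135.1372 payoff=11.1728 vs cont=15.1398 → 15.1398 [wait]  node(5,4) S=188.1422 payoff=0.0000 vs cont=0.0000 → 0.0000 [wait]  node(5,5) S=261.9374 payoff=0.0000 vs cont=0.0000 → 0.0000 [wait]  ⇒ S*(5)=97.0652
t_4: node(4,0) S=59.0876 payoff=87.2224 vs cont=84.5483 → 87.2224 [stop]  node(4,1) S=82.2637 payoff=64.0463 vs cont=61.3723 → 64.0463 [stop]  node(4,2) S=114.5300 payoff=31.7800 vs cont=31.1106 → 31.7800 [stop]  node(4,3) S=159.4522 payoff=0.0000 vs cont=7.2125 → 7.2125 [wait]  node(4,4) S=221.9943 payoff=0.0000 vs cont=0.0000 → 0.0000 [wait]  ⇒ S*(4)=114.5300
t_3: node(3,0) S=69.7192 payoff=76.5908 vs cont=73.9167 → 76.5908 [stop]  node(3,1) S=97.0652 payoff=49.2448 vs cont=46.5707 → 49.2448 [stop]  node(3,2) S=135.1372 payoff=11.1728 vs cont=18.7845 → 18.7845 [wait]  node(3,3) S=188.1422 payoff=0.0000 vs cont=3.4360 → 3.4360 [wait]  ⇒ S*(3)=97.0652
t_2: node(2,0) S=82.2637 payoff=64.0463 vs cont=61.3723 → 64.0463 [stop]  node(2,1) S=114.5300 payoff=31.7800 vs cont=32.9523 → 32.9523 [wait]  node(2,2) S=159.4522 payoff=0.0000 vs cont=10.6852 → 10.6852 [wait]  ⇒ S*(2)=82.2637
t_1: node(1,0) S=97.0652 payoff=49.2448 vs cont=47.1631 → 49.2448 [stop]  node(1,1) S=135.1372 payoff=11.1728 vs cont=21.0978 → 21.0978 [wait]  ⇒ S*(1)=97.0652
t_0: node(0,0) S=114.5300 payoff=31.7800 vs cont=34.1213 → 34.1213 [wait]  ⇒ S*(0)=-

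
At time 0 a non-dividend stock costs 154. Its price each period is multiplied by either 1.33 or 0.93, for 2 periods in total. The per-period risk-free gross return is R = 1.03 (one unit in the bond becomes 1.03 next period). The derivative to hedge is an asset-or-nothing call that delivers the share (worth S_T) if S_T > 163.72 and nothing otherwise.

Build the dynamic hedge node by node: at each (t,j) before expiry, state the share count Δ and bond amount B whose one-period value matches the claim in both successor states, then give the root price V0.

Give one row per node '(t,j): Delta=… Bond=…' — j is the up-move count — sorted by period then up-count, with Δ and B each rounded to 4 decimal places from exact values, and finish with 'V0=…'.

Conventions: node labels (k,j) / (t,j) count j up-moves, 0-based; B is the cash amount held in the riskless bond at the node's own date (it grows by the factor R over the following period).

(0,0): Delta=2.5745 Bond=-313.0870
(1,0): Delta=3.3250 Bond=-429.9729
(1,1): Delta=1.0000 Bond=0.0000
V0=83.3789

Risk-neutral probability p* = (R−d)/(u−d) = (1.03−0.93)/(1.33−0.93) = 0.2500.
At maturity the claim pays: V(2,0)=0.0000, V(2,1)=190.4826, V(2,2)=272.4106
Node (1,0) S=143.2200: V=(p*·190.4826+(1−p*)·0.0000)/1.03=46.2336; Δ=(190.4826−0.0000)/(190.4826−133.1946)=3.3250; B=V−Δ·S=-429.9729
Node (1,1) S=204.8200: V=(p*·272.4106+(1−p*)·190.4826)/1.03=204.8200; Δ=(272.4106−190.4826)/(272.4106−190.4826)=1.0000; B=V−Δ·S=0.0000
Node (0,0) S=154.0000: V=(p*·204.8200+(1−p*)·46.2336)/1.03=83.3789; Δ=(204.8200−46.2336)/(204.8200−143.2200)=2.5745; B=V−Δ·S=-313.0870
As a check, the time-0 holding Δ(0,0)·S0 + B(0,0) comes to 83.3789 — exactly V0.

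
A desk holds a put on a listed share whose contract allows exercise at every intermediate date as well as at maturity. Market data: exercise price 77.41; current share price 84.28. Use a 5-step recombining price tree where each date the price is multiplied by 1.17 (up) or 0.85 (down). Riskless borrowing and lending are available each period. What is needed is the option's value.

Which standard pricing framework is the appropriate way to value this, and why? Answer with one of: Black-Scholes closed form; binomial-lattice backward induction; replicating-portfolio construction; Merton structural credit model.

framework: binomial-lattice backward induction

Key observation: the put (strike 77.41 on spot 84.28) is American-style on a 5-step discrete price model, so the early-exercise decision at every node requires stepwise backward valuation — a closed form cannot price the exercise right.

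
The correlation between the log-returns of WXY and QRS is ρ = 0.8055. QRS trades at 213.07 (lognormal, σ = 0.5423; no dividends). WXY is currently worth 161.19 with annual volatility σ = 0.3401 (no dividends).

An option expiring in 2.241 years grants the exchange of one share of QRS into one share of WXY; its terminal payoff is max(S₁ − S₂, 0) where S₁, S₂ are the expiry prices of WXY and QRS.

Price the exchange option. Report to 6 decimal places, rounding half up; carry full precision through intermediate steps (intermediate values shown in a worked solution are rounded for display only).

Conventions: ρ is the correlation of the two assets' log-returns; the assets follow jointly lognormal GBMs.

exchange price = 16.597053

σ_eff = √(σ₁² + σ₂² − 2ρσ₁σ₂) = √(0.3401² + 0.5423² − 2·0.8055·0.3401·0.5423) = 0.335605
d₁ = (ln(S₁/S₂) + (q₂ − q₁ + σ_eff²/2)T) / (σ_eff√T) = (ln(161.19/213.07) + (0.0 − 0.0 + 0.056315)·2.241) / 0.502399 = -0.304209
d₂ = d₁ − σ_eff√T = -0.304209 − 0.502399 = -0.806608
N(d₁) = 0.380484,  N(d₂) = 0.209946
V = S₁·e^{−q₁T}·N(d₁) − S₂·e^{−q₂T}·N(d₂) = 61.330262 − 44.733208 = 16.597053
Key observation: the rate r is irrelevant here: denominating values in QRS turns the exchange into a ratio option on S₁/S₂, and discounting at r drops out.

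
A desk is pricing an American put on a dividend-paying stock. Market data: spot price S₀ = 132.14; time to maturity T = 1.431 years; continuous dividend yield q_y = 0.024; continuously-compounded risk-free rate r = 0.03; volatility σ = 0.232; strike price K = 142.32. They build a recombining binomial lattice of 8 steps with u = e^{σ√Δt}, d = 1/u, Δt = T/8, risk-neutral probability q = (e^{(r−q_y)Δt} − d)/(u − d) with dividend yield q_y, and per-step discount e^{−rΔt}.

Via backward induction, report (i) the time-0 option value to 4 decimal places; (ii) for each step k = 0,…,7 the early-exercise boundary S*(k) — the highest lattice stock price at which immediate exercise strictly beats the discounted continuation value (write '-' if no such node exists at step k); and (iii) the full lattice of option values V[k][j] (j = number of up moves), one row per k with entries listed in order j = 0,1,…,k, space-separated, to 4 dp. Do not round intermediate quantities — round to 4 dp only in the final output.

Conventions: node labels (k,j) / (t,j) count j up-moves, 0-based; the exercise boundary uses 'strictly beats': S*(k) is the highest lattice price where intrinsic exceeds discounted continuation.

Δt=0.17888  u=1.10310  d=0.90654  q=0.48095  discount=0.99465
step 8 (expiry): payoffs max(K−S,0) = 82.0465 68.9779 53.0757 33.7256 10.1800 0.0000 0.0000 0.0000 0.0000
step 7: (k=7,j=0): S=66.4875, K−S=75.8325, hold=75.3557 ⇒ V=75.8325 exercise | (k=7,j=1): S=80.9034, K−S=61.4166, hold=61.0015 ⇒ V=61.4166 exercise | (k=7,j=2): S=98.4450, K−S=43.8750, hold=43.5350 ⇒ V=43.8750 exercise | (k=7,j=3): S=119.7901, K−S=22.5299, hold=22.2814 ⇒ V=22.5299 exercise | (k=7,j=4): S=145.7632, K−S=0.0000, hold=5.2556 ⇒ V=5.2556 continue | (k=7,j=5): S=177.3678, K−S=0.0000, hold=0.0000 ⇒ V=0.0000 continue | (k=7,j=6): S=215.8250, K−S=0.0000, hold=0.0000 ⇒ V=0.0000 continue | (k=7,j=7): S=262.6206, K−S=0.0000, hold=0.0000 ⇒ V=0.0000 continue  boundary S*=119.7901
step 6: (k=6,j=0): S=73.3421, K−S=68.9779, hold=68.5304 ⇒ V=68.9779 exercise | (k=6,j=1): S=89.2443, K−S=53.0757, hold=52.6964 ⇒ V=53.0757 exercise | (k=6,j=2): S=108.5944, K−S=33.7256, hold=33.4291 ⇒ V=33.7256 exercise | (k=6,j=3): S=132.1400, K−S=10.1800, hold=14.1457 ⇒ V=14.1457 continue | (k=6,j=4): S=160.7908, K−S=0.0000, hold=2.7133 ⇒ V=2.7133 continue | (k=6,j=5): S=195.6538, K−S=0.0000, hold=0.0000 ⇒ V=0.0000 continue | (k=6,j=6): S=238.0758, K−S=0.0000, hold=0.0000 ⇒ V=0.0000 continue  boundary S*=108.5944
step 5: (k=5,j=0): S=80.9034, K−S=61.4166, hold=61.0015 ⇒ V=61.4166 exercise | (k=5,j=1): S=98.4450, K−S=43.8750, hold=43.5350 ⇒ V=43.8750 exercise | (k=5,j=2): S=119.7901, K−S=22.5299, hold=24.1785 ⇒ V=24.1785 continue | (k=5,j=3): S=145.7632, K−S=0.0000, hold=8.6010 ⇒ V=8.6010 continue | (k=5,j=4): S=177.3678, K−S=0.0000, hold=1.4008 ⇒ V=1.4008 continue | (k=5,j=5): S=215.8250, K−S=0.0000, hold=0.0000 ⇒ V=0.0000 continue  boundary S*=98.4450
step 4: (k=4,j=0): S=89.2443, K−S=53.0757, hold=52.6964 ⇒ V=53.0757 exercise | (k=4,j=1): S=108.5944, K−S=33.7256, hold=34.2178 ⇒ V=34.2178 continue | (k=4,j=2): S=132.1400, K−S=10.1800, hold=16.5972 ⇒ V=16.5972 continue | (k=4,j=3): S=160.7908, K−S=0.0000, hold=5.1105 ⇒ V=5.1105 continue | (k=4,j=4): S=195.6538, K−S=0.0000, hold=0.7232 ⇒ V=0.7232 continue  boundary S*=89.2443
step 3: (k=3,j=0): S=98.4450, K−S=43.8750, hold=43.7704 ⇒ V=43.8750 exercise | (k=3,j=1): S=119.7901, K−S=22.5299, hold=25.6053 ⇒ V=25.6053 continue | (k=3,j=2): S=145.7632, K−S=0.0000, hold=11.0134 ⇒ V=11.0134 continue | (k=3,j=3): S=177.3678, K−S=0.0000, hold=2.9844 ⇒ V=2.9844 continue  boundary S*=98.4450
step 2: (k=2,j=0): S=108.5944, K−S=33.7256, hold=34.9003 ⇒ V=34.9003 continue | (k=2,j=1): S=132.1400, K−S=10.1800, hold=18.4878 ⇒ V=18.4878 continue | (k=2,j=2): S=160.7908, K−S=0.0000, hold=7.1135 ⇒ V=7.1135 continue  boundary S*=-
step 1: (k=1,j=0): S=119.7901, K−S=22.5299, hold=26.8622 ⇒ V=26.8622 continue | (k=1,j=1): S=145.7632, K−S=0.0000, hold=12.9477 ⇒ V=12.9477 continue  boundary S*=-
step 0: (k=0,j=0): S=132.1400, K−S=10.1800, hold=20.0620 ⇒ V=20.0620 continue  boundary S*=-

price = 20.0620
boundary = - - - 98.4450 89.2443 98.4450 108.5944 119.7901
tree:
20.0620
26.8622 12.9477
34.9003 18.4878 7.1135
43.8750 25.6053 11.0134 2.9844
53.0757 34.2178 16.5972 5.1105 0.7232
61.4166 43.8750 24.1785 8.6010 1.4008 0.0000
68.9779 53.0757 33.7256 14.1457 2.7133 0.0000 0.0000
75.8325 61.4166 43.8750 22.5299 5.2556 0.0000 0.0000 0.0000
82.0465 68.9779 53.0757 33.7256 10.1800 0.0000 0.0000 0.0000 0.0000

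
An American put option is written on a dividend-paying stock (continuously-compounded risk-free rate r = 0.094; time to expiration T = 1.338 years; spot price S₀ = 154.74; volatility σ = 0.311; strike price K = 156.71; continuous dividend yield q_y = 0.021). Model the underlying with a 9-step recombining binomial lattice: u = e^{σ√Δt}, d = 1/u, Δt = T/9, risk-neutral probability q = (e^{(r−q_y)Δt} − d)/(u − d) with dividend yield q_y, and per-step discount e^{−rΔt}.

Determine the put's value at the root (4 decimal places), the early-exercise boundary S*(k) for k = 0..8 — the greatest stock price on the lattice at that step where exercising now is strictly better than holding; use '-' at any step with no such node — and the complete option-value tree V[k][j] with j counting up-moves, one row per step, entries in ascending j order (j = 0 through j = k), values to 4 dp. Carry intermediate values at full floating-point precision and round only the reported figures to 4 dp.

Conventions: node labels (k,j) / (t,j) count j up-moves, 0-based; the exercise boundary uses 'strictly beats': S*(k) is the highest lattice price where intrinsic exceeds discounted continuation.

Δt=0.14867  u=1.12740  d=0.88700  q=0.51545  discount=0.98612
step 9 (expiry): payoffs max(K−S,0) = 104.1199 89.8665 71.7500 48.7235 19.4560 0.0000 0.0000 0.0000 0.0000 0.0000
step 8: (k=8,j=0): S=59.2900, K−S=97.4200, hold=95.4301 ⇒ V=97.4200 exercise | (k=8,j=1): S=75.3593, K−S=81.3507, hold=79.4109 ⇒ V=81.3507 exercise | (k=8,j=2): S=95.7838, K−S=60.9262, hold=59.0501 ⇒ V=60.9262 exercise | (k=8,j=3): S=121.7439, K−S=34.9661, hold=33.1708 ⇒ V=34.9661 exercise | (k=8,j=4): S=154.7400, K−S=1.9700, hold=9.2966 ⇒ V=9.2966 continue | (k=8,j=5): S=196.6790, K−S=0.0000, hold=0.0000 ⇒ V=0.0000 continue | (k=8,j=6): S=249.9846, K−S=0.0000, hold=0.0000 ⇒ V=0.0000 continue | (k=8,j=7): S=317.7376, K−S=0.0000, hold=0.0000 ⇒ V=0.0000 continue | (k=8,j=8): S=403.8536, K−S=0.0000, hold=0.0000 ⇒ V=0.0000 continue  boundary S*=121.7439
step 7: (k=7,j=0): S=66.8435, K−S=89.8665, hold=87.9002 ⇒ V=89.8665 exercise | (k=7,j=1): S=84.9600, K−S=71.7500, hold=69.8401 ⇒ V=71.7500 exercise | (k=7,j=2): S=107.9865, K−S=48.7235, hold=46.8853 ⇒ V=48.7235 exercise | (k=7,j=3): S=137.2540, K−S=19.4560, hold=21.4332 ⇒ V=21.4332 continue | (k=7,j=4): S=174.4537, K−S=0.0000, hold=4.4422 ⇒ V=4.4422 continue | (k=7,j=5): S=221.7357, K−S=0.0000, hold=0.0000 ⇒ V=0.0000 continue | (k=7,j=6): S=281.8324, K−S=0.0000, hold=0.0000 ⇒ V=0.0000 continue | (k=7,j=7): S=358.2170, K−S=0.0000, hold=0.0000 ⇒ V=0.0000 continue  boundary S*=107.9865
step 6: (k=6,j=0): S=75.3593, K−S=81.3507, hold=79.4109 ⇒ V=81.3507 exercise | (k=6,j=1): S=95.7838, K−S=60.9262, hold=59.0501 ⇒ V=60.9262 exercise | (k=6,j=2): S=121.7439, K−S=34.9661, hold=34.1758 ⇒ V=34.9661 exercise | (k=6,j=3): S=154.7400, K−S=1.9700, hold=12.4993 ⇒ V=12.4993 continue | (k=6,j=4): S=196.6790, K−S=0.0000, hold=2.1226 ⇒ V=2.1226 continue | (k=6,j=5): S=249.9846, K−S=0.0000, hold=0.0000 ⇒ V=0.0000 continue | (k=6,j=6): S=317.7376, K−S=0.0000, hold=0.0000 ⇒ V=0.0000 continue  boundary S*=121.7439
step 5: (k=5,j=0): S=84.9600, K−S=71.7500, hold=69.8401 ⇒ V=71.7500 exercise | (k=5,j=1): S=107.9865, K−S=48.7235, hold=46.8853 ⇒ V=48.7235 exercise | (k=5,j=2): S=137.2540, K−S=19.4560, hold=23.0611 ⇒ V=23.0611 continue | (k=5,j=3): S=174.4537, K−S=0.0000, hold=7.0514 ⇒ V=7.0514 continue | (k=5,j=4): S=221.7357, K−S=0.0000, hold=1.0142 ⇒ V=1.0142 continue | (k=5,j=5): S=281.8324, K−S=0.0000, hold=0.0000 ⇒ V=0.0000 continue  boundary S*=107.9865
step 4: (k=4,j=0): S=95.7838, K−S=60.9262, hold=59.0501 ⇒ V=60.9262 exercise | (k=4,j=1): S=121.7439, K−S=34.9661, hold=35.0033 ⇒ V=35.0033 continue | (k=4,j=2): S=154.7400, K−S=1.9700, hold=14.6035 ⇒ V=14.6035 continue | (k=4,j=3): S=196.6790, K−S=0.0000, hold=3.8849 ⇒ V=3.8849 continue | (k=4,j=4): S=249.9846, K−S=0.0000, hold=0.4846 ⇒ V=0.4846 continue  boundary S*=95.7838
step 3: (k=3,j=0): S=107.9865, K−S=48.7235, hold=46.9042 ⇒ V=48.7235 exercise | (k=3,j=1): S=137.2540, K−S=19.4560, hold=24.1484 ⇒ V=24.1484 continue | (k=3,j=2): S=174.4537, K−S=0.0000, hold=8.9526 ⇒ V=8.9526 continue | (k=3,j=3): S=221.7357, K−S=0.0000, hold=2.1027 ⇒ V=2.1027 continue  boundary S*=107.9865
step 2: (k=2,j=0): S=121.7439, K−S=34.9661, hold=35.5560 ⇒ V=35.5560 continue | (k=2,j=1): S=154.7400, K−S=1.9700, hold=16.0894 ⇒ V=16.0894 continue | (k=2,j=2): S=196.6790, K−S=0.0000, hold=5.3466 ⇒ V=5.3466 continue  boundary S*=-
step 1: (k=1,j=0): S=137.2540, K−S=19.4560, hold=25.1678 ⇒ V=25.1678 continue | (k=1,j=1): S=174.4537, K−S=0.0000, hold=10.4056 ⇒ V=10.4056 continue  boundary S*=-
step 0: (k=0,j=0): S=154.7400, K−S=1.9700, hold=17.3150 ⇒ V=17.3150 continue  boundary S*=-

price = 17.3150
boundary = - - - 107.9865 95.7838 107.9865 121.7439 107.9865 121.7439
tree:
17.3150
25.1678 10.4056
35.5560 16.0894 5.3466
48.7235 24.1484 8.9526 2.1027
60.9262 35.0033 14.6035 3.8849 0.4846
71.7500 48.7235 23.0611 7.0514 1.0142 0.0000
81.3507 60.9262 34.9661 12.4993 2.1226 0.0000 0.0000
89.8665 71.7500 48.7235 21.4332 4.4422 0.0000 0.0000 0.0000
97.4200 81.3507 60.9262 34.9661 9.2966 0.0000 0.0000 0.0000 0.0000
104.1199 89.8665 71.7500 48.7235 19.4560 0.0000 0.0000 0.0000 0.0000 0.0000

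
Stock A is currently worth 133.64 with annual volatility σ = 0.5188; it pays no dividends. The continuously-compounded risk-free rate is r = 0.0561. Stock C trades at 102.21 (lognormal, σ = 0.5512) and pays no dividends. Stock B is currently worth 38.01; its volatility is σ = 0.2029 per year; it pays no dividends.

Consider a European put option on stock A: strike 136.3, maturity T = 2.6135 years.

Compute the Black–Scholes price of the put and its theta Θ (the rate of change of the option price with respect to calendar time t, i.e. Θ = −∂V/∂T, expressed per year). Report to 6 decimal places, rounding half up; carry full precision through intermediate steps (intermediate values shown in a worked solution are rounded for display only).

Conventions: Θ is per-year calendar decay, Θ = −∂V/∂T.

σ√T = 0.5188·√2.6135 = 0.838709
d₁ = (ln(S/K) + (r+σ²/2)T) / (σ√T) = (ln(133.64/136.3) + (0.0561+0.5188²/2)·2.6135) / 0.838709 = (-0.019709 + 0.498334) / 0.838709 = 0.570669
d₂ = d₁ − σ√T = 0.570669 − 0.838709 = -0.268040
e^{−rT} = 0.863624
N(−d₁) = 0.284112,  N(−d₂) = 0.605666
Put price V = K·e^{−rT}·N(−d₂) − S·N(−d₁) = 71.294133 − 37.968743 = 33.325389
φ(d₁) = (1/√(2π))·e^{−d₁²/2} = 0.338995
Θ = −S·φ(d₁)·σ/(2√T) + r·K·e^{−rT}·N(−d₂) = −7.269231 + 3.999601 = -3.269630

price = 33.325389
Θ = -3.269630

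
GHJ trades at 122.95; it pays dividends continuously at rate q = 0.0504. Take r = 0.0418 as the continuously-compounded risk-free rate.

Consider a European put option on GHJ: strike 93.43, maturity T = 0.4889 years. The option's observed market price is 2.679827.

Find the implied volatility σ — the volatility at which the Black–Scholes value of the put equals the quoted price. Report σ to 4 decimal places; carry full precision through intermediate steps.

At σ = 0.4052 the Black–Scholes value reproduces the quote:
σ√T = 0.4052·√0.4889 = 0.283321
d₁ = (ln(S/K) + (r−q+σ²/2)T) / (σ√T) = (ln(122.95/93.43) + (0.0418−0.0504+0.4052²/2)·0.4889) / 0.283321 = (0.274565 + 0.035931) / 0.283321 = 1.095915
d₂ = d₁ − σ√T = 1.095915 − 0.283321 = 0.812594
e^{−rT} = 0.979771
e^{−qT} = 0.975661
N(−d₁) = 0.136558,  N(−d₂) = 0.208226
V = K·e^{−rT}·N(−d₂) − S·e^{−qT}·N(−d₁) = 19.060974 − 16.381147 = 2.679827 (the observed quote) — the price is monotone increasing in volatility, hence this σ is the only solution

sigma = 0.4052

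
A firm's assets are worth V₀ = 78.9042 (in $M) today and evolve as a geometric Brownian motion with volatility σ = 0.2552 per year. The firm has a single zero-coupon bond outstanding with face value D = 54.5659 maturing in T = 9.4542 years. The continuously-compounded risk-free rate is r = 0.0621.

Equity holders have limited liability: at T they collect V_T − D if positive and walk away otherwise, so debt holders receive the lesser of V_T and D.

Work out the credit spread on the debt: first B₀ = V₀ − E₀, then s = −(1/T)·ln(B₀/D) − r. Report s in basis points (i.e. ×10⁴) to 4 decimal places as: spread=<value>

spread=70.9976

With assets at 78.9042 and a single debt payment of 54.5659 at 9.4542 years:
d₁ = [ln(V₀/D) + (r + σ²/2)T] / (σ√T)
   = [ln(78.9042/54.5659) + (0.0621 + 0.5·0.2552²)·9.4542] / (0.2552·√9.4542)
   = [0.368825 + 0.894968] / 0.784681 = 1.610582
d₂ = d₁ − σ√T = 1.610582 − 0.784681 = 0.825901
N(d₁) = 0.946365,  N(d₂) = 0.795570,  e^(−rT) = 0.555934
E₀ = V₀·N(d₁) − D·e^(−rT)·N(d₂)
   = 78.9042·0.946365 − 54.5659·0.555934·0.795570 = 50.538498
B₀ = V₀ − E₀ = 78.9042 − 50.538498 = 28.365702
spread = −(1/T)·ln(B₀/D) − r = −(1/9.4542)·ln(28.365702/54.5659) − 0.0621 = 0.00709976
in basis points: 0.00709976 × 10⁴ = 70.9976 bp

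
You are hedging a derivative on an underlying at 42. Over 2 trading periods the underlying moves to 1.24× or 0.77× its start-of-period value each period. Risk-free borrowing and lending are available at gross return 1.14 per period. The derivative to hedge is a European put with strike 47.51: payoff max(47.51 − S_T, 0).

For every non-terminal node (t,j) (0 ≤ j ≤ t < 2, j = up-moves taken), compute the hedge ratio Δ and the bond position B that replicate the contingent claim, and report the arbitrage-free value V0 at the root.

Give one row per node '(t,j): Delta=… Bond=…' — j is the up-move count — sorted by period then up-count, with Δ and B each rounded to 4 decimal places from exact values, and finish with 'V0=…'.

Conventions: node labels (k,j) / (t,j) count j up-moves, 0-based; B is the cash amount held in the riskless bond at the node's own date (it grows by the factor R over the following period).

(0,0): Delta=-0.4029 Bond=19.6179
(1,0): Delta=-1.0000 Bond=41.6754
(1,1): Delta=-0.3027 Bond=17.1452
V0=2.6972

Under the risk-neutral measure, an up-move has probability p* = (R−d)/(u−d) = 0.7872 and values discount at R = 1.14.
At maturity the claim pays: V(2,0)=22.6082, V(2,1)=7.4084, V(2,2)=0.0000
Node (1,0) S=32.3400: V=(p*·7.4084+(1−p*)·22.6082)/1.14=9.3354; Δ=(7.4084−22.6082)/(40.1016−24.9018)=-1.0000; B=V−Δ·S=41.6754
Node (1,1) S=52.0800: V=(p*·0.0000+(1−p*)·7.4084)/1.14=1.3827; Δ=(0.0000−7.4084)/(64.5792−40.1016)=-0.3027; B=V−Δ·S=17.1452
Node (0,0) S=42.0000: V=(p*·1.3827+(1−p*)·9.3354)/1.14=2.6972; Δ=(1.3827−9.3354)/(52.0800−32.3400)=-0.4029; B=V−Δ·S=19.6179
Check: Δ(0,0)·S0 + B(0,0) = 2.6972 = V0.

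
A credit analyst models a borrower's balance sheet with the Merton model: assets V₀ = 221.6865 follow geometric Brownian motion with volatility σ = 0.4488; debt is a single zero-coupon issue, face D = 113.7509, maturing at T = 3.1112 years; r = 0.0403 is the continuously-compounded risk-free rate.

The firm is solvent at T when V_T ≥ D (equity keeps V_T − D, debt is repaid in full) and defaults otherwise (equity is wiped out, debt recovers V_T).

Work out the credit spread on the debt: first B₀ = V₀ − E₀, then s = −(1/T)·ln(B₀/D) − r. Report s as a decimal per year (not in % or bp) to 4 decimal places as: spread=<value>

With assets at 221.6865 and a single debt payment of 113.7509 at 3.1112 years:
d₁ = [ln(V₀/D) + (r + σ²/2)T] / (σ√T)
   = [ln(221.6865/113.7509) + (0.0403 + 0.5·0.4488²)·3.1112] / (0.4488·√3.1112)
   = [0.667253 + 0.438713] / 0.791620 = 1.397092
d₂ = d₁ − σ√T = 1.397092 − 0.791620 = 0.605472
N(d₁) = 0.918807,  N(d₂) = 0.727567,  e^(−rT) = 0.882160
E₀ = V₀·N(d₁) − D·e^(−rT)·N(d₂)
   = 221.6865·0.918807 − 113.7509·0.882160·0.727567 = 130.678261
B₀ = V₀ − E₀ = 221.6865 − 130.678261 = 91.008239
spread = −(1/T)·ln(B₀/D) − r = −(1/3.1112)·ln(91.008239/113.7509) − 0.0403 = 0.03139611

spread=0.0314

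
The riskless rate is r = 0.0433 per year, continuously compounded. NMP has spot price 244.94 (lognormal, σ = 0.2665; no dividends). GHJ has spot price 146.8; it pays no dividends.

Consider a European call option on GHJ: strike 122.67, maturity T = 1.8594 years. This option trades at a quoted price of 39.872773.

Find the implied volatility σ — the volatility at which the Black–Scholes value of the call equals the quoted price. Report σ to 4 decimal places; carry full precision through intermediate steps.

At σ = 0.2627 the Black–Scholes value reproduces the quote:
σ√T = 0.2627·√1.8594 = 0.358217
d₁ = (ln(S/K) + (r+σ²/2)T) / (σ√T) = (ln(146.8/122.67) + (0.0433+0.2627²/2)·1.8594) / 0.358217 = (0.179573 + 0.144672) / 0.358217 = 0.905163
d₂ = d₁ − σ√T = 0.905163 − 0.358217 = 0.546946
e^{−rT} = 0.922644
N(d₁) = 0.817311,  N(d₂) = 0.707792
V = S·N(d₁) − K·e^{−rT}·N(d₂) = 119.981191 − 80.108418 = 39.872773 (equal to the quote); since ∂V/∂σ > 0 for all σ, the implied volatility is unique

sigma = 0.2627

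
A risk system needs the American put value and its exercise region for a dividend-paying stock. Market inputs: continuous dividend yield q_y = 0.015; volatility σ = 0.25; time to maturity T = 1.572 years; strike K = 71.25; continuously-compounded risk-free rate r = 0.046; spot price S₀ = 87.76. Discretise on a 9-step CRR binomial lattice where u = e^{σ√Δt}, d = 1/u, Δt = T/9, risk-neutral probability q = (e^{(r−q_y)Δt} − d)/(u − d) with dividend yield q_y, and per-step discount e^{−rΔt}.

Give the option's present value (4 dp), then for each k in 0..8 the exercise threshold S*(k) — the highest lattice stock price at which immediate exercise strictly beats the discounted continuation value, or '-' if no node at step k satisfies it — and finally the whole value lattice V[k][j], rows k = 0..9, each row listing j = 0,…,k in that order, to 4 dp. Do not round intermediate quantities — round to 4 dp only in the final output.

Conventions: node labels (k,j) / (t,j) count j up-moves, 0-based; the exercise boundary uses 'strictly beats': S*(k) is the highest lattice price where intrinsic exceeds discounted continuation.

price = 2.9861
boundary = - - - - - 52.0493 46.8855 52.0493 57.7818
tree:
2.9861
4.5879 1.4314
6.8793 2.3691 0.5162
10.0266 3.8409 0.9346 0.1060
14.1402 6.0722 1.6701 0.2136 0.0000
19.2007 9.3046 2.9358 0.4305 0.0000 0.0000
24.3645 13.7066 5.0499 0.8677 0.0000 0.0000 0.0000
29.0160 19.2007 8.4301 1.7489 0.0000 0.0000 0.0000 0.0000
33.2060 24.3645 13.4682 3.5249 0.0000 0.0000 0.0000 0.0000 0.0000
36.9803 29.0160 19.2007 7.1043 0.0000 0.0000 0.0000 0.0000 0.0000 0.0000

Δt=0.17467, u=1.11014, d=0.90079, q=0.49984, disc=e^(-rΔt)=0.99200
k=9 terminal: V=max(K-S,0) → 36.9803 29.0160 19.2007 7.1043 0.0000 0.0000 0.0000 0.0000 0.0000 0.0000
k=8: j=0 S=38.0440 intr=33.2060 cont=32.7354 V=33.2060[EX]; j=1 S=46.8855 intr=24.3645 cont=23.9170 V=24.3645[EX]; j=2 S=57.7818 intr=13.4682 cont=13.0492 V=13.4682[EX]; j=3 S=71.2105 intr=0.0395 cont=3.5249 V=3.5249[hold]; j=4 S=87.7600 intr=0.0000 cont=0.0000 V=0.0000[hold]; j=5 S=108.1557 intr=0.0000 cont=0.0000 V=0.0000[hold]; j=6 S=133.2913 intr=0.0000 cont=0.0000 V=0.0000[hold]; j=7 S=164.2686 intr=0.0000 cont=0.0000 V=0.0000[hold]; j=8 S=202.4451 intr=0.0000 cont=0.0000 V=0.0000[hold]  S*(8)=57.7818
k=7: j=0 S=42.2340 intr=29.0160 cont=28.5563 V=29.0160[EX]; j=1 S=52.0493 intr=19.2007 cont=18.7667 V=19.2007[EX]; j=2 S=64.1457 intr=7.1043 cont=8.4301 V=8.4301[hold]; j=3 S=79.0534 intr=0.0000 cont=1.7489 V=1.7489[hold]; j=4 S=97.4256 intr=0.0000 cont=0.0000 V=0.0000[hold]; j=5 S=120.0675 intr=0.0000 cont=0.0000 V=0.0000[hold]; j=6 S=147.9716 intr=0.0000 cont=0.0000 V=0.0000[hold]; j=7 S=182.3606 intr=0.0000 cont=0.0000 V=0.0000[hold]  S*(7)=52.0493
k=6: j=0 S=46.8855 intr=24.3645 cont=23.9170 V=24.3645[EX]; j=1 S=57.7818 intr=13.4682 cont=13.7066 V=13.7066[hold]; j=2 S=71.2105 intr=0.0395 cont=5.0499 V=5.0499[hold]; j=3 S=87.7600 intr=0.0000 cont=0.8677 V=0.8677[hold]; j=4 S=108.1557 intr=0.0000 cont=0.0000 V=0.0000[hold]; j=5 S=133.2913 intr=0.0000 cont=0.0000 V=0.0000[hold]; j=6 S=164.2686 intr=0.0000 cont=0.0000 V=0.0000[hold]  S*(6)=46.8855
k=5: j=0 S=52.0493 intr=19.2007 cont=18.8849 V=19.2007[EX]; j=1 S=64.1457 intr=7.1043 cont=9.3046 V=9.3046[hold]; j=2 S=79.0534 intr=0.0000 cont=2.9358 V=2.9358[hold]; j=3 S=97.4256 intr=0.0000 cont=0.4305 V=0.4305[hold]; j=4 S=120.0675 intr=0.0000 cont=0.0000 V=0.0000[hold]; j=5 S=147.9716 intr=0.0000 cont=0.0000 V=0.0000[hold]  S*(5)=52.0493
k=4: j=0 S=57.7818 intr=13.4682 cont=14.1402 V=14.1402[hold]; j=1 S=71.2105 intr=0.0395 cont=6.0722 V=6.0722[hold]; j=2 S=87.7600 intr=0.0000 cont=1.6701 V=1.6701[hold]; j=3 S=108.1557 intr=0.0000 cont=0.2136 V=0.2136[hold]; j=4 S=133.2913 intr=0.0000 cont=0.0000 V=0.0000[hold]  S*(4)=-
k=3: j=0 S=64.1457 intr=7.1043 cont=10.0266 V=10.0266[hold]; j=1 S=79.0534 intr=0.0000 cont=3.8409 V=3.8409[hold]; j=2 S=97.4256 intr=0.0000 cont=0.9346 V=0.9346[hold]; j=3 S=120.0675 intr=0.0000 cont=0.1060 V=0.1060[hold]  S*(3)=-
k=2: j=0 S=71.2105 intr=0.0395 cont=6.8793 V=6.8793[hold]; j=1 S=87.7600 intr=0.0000 cont=2.3691 V=2.3691[hold]; j=2 S=108.1557 intr=0.0000 cont=0.5162 V=0.5162[hold]  S*(2)=-
k=1: j=0 S=79.0534 intr=0.0000 cont=4.5879 V=4.5879[hold]; j=1 S=97.4256 intr=0.0000 cont=1.4314 V=1.4314[hold]  S*(1)=-
k=0: j=0 S=87.7600 intr=0.0000 cont=2.9861 V=2.9861[hold]  S*(0)=-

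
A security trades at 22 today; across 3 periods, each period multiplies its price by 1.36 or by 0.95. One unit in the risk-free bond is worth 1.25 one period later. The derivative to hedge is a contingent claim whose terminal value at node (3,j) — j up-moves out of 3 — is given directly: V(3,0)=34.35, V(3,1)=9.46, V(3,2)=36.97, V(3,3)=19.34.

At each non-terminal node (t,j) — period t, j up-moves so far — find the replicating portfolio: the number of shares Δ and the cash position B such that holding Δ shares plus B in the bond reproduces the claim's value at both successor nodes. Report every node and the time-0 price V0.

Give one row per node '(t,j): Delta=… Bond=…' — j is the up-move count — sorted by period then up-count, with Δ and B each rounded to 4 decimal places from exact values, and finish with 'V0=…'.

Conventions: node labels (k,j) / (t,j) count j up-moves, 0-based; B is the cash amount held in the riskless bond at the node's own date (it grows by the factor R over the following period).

No-arbitrage ⇒ martingale measure with p* = (R−d)/(u−d) = 0.7317.
At maturity the claim pays: V(3,0)=34.3500, V(3,1)=9.4600, V(3,2)=36.9700, V(3,3)=19.3400
(2,0): S=19.8550. Δ = (V_up−V_dn)/(S_up−S_dn) = (9.4600−34.3500)/(27.0028−18.8622) = -3.0575. V = [p*·9.4600 + (1−p*)·34.3500]/1.25 = 12.9102. B = V − Δ·S = 73.6176.
(2,1): S=28.4240. Δ = (V_up−V_dn)/(S_up−S_dn) = (36.9700−9.4600)/(38.6566−27.0028) = 2.3606. V = [p*·36.9700 + (1−p*)·9.4600]/1.25 = 23.6714. B = V − Δ·S = -43.4261.
(2,2): S=40.6912. Δ = (V_up−V_dn)/(S_up−S_dn) = (19.3400−36.9700)/(55.3400−38.6566) = -1.0567. V = [p*·19.3400 + (1−p*)·36.9700]/1.25 = 19.2560. B = V − Δ·S = 62.2560.
(1,0): S=20.9000. Δ = (V_up−V_dn)/(S_up−S_dn) = (23.6714−12.9102)/(28.4240−19.8550) = 1.2558. V = [p*·23.6714 + (1−p*)·12.9102]/1.25 = 16.6274. B = V − Δ·S = -9.6193.
(1,1): S=29.9200. Δ = (V_up−V_dn)/(S_up−S_dn) = (19.2560−23.6714)/(40.6912−28.4240) = -0.3599. V = [p*·19.2560 + (1−p*)·23.6714]/1.25 = 16.3525. B = V − Δ·S = 27.1218.
(0,0): S=22.0000. Δ = (V_up−V_dn)/(S_up−S_dn) = (16.3525−16.6274)/(29.9200−20.9000) = -0.0305. V = [p*·16.3525 + (1−p*)·16.6274]/1.25 = 13.1410. B = V − Δ·S = 13.8115.
Verification: the root portfolio costs Δ(0,0)·S0 + B(0,0) = 13.1410, matching V0.

(0,0): Delta=-0.0305 Bond=13.8115
(1,0): Delta=1.2558 Bond=-9.6193
(1,1): Delta=-0.3599 Bond=27.1218
(2,0): Delta=-3.0575 Bond=73.6176
(2,1): Delta=2.3606 Bond=-43.4261
(2,2): Delta=-1.0567 Bond=62.2560
V0=13.1410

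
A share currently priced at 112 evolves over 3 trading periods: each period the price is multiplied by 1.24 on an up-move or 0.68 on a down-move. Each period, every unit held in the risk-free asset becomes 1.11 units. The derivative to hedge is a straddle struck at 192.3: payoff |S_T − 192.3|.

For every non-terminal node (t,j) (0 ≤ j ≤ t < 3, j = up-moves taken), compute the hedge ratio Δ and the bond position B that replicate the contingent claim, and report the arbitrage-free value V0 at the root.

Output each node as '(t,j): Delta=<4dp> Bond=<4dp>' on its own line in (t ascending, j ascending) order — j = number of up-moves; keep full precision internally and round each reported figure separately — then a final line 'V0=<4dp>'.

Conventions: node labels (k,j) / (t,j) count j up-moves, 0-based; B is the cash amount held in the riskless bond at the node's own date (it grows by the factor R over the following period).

Since d<R<u, set p* = (R−d)/(u−d) = 0.7679; price each node as the discounted p*-expectation of its children.
Payoffs at expiry: V(3,0)=157.0836, V(3,1)=128.0819, V(3,2)=75.1964, V(3,3)=21.2419
  t=2,j=0: stock 51.7888 → up 64.2181 (V=128.0819), down 35.2164 (V=157.0836). Price 121.4544; hedge Δ=-1.0000, bond B=173.2432.
  t=2,j=1: stock 94.4384 → up 117.1036 (V=75.1964), down 64.2181 (V=128.0819). Price 78.8048; hedge Δ=-1.0000, bond B=173.2432.
  t=2,j=2: stock 172.2112 → up 213.5419 (V=21.2419), down 117.1036 (V=75.1964). Price 30.4208; hedge Δ=-0.5595, bond B=126.7681.
  t=1,j=0: stock 76.1600 → up 94.4384 (V=78.8048), down 51.7888 (V=121.4544). Price 79.9150; hedge Δ=-1.0000, bond B=156.0750.
  t=1,j=1: stock 138.8800 → up 172.2112 (V=30.4208), down 94.4384 (V=78.8048). Price 37.5250; hedge Δ=-0.6221, bond B=123.9252.
  t=0,j=0: stock 112.0000 → up 138.8800 (V=37.5250), down 76.1600 (V=79.9150). Price 42.6717; hedge Δ=-0.6759, bond B=118.3680.
Verification: the root portfolio costs Δ(0,0)·S0 + B(0,0) = 42.6717, matching V0.

(0,0): Delta=-0.6759 Bond=118.3680
(1,0): Delta=-1.0000 Bond=156.0750
(1,1): Delta=-0.6221 Bond=123.9252
(2,0): Delta=-1.0000 Bond=173.2432
(2,1): Delta=-1.0000 Bond=173.2432
(2,2): Delta=-0.5595 Bond=126.7681
V0=42.6717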